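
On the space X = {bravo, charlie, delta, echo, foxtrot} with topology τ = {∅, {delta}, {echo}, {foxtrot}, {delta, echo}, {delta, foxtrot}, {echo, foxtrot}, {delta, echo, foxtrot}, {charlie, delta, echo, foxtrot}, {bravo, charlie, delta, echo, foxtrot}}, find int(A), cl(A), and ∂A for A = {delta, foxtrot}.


int(A) = {delta, foxtrot}, cl(A) = {bravo, charlie, delta, foxtrot}, ∂A = {bravo, charlie}.

Closed sets in (X, τ) are complements of opens:
  closed(X, τ) = {∅, {bravo}, {bravo, charlie}, {bravo, charlie, delta}, {bravo, charlie, echo}, {bravo, charlie, foxtrot}, {bravo, charlie, delta, echo}, {bravo, charlie, delta, foxtrot}, {bravo, charlie, echo, foxtrot}, {bravo, charlie, delta, echo, foxtrot}}.
int(A) = ⋃ {U ∈ τ : U ⊆ A}. Opens contained in A: ∅, {delta}, {foxtrot}, {delta, foxtrot}.
Taking the union of these: int(A) = {delta, foxtrot}.
cl(A) = ⋂ {C closed : A ⊆ C}. Closed sets containing A: {bravo, charlie, delta, foxtrot}, {bravo, charlie, delta, echo, foxtrot}.
Intersecting these: cl(A) = {bravo, charlie, delta, foxtrot}.
∂A = cl(A) ∖ int(A) = {bravo, charlie, delta, foxtrot} ∖ {delta, foxtrot} = {bravo, charlie}.


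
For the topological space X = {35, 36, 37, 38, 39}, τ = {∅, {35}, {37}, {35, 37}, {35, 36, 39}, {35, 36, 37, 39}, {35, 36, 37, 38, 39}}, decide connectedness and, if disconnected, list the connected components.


(X, τ) is connected.

Find clopen sets (U ∈ τ with X ∖ U ∈ τ):
  U = ∅, X ∖ U = {35, 36, 37, 38, 39} — both open, so U is clopen.
  U = {35, 36, 37, 38, 39}, X ∖ U = ∅ — both open, so U is clopen.
Only trivial clopens (∅ and X) exist, so (X, τ) is connected.
Compute connected components by grouping points that agree on all clopens:
  component: {35, 36, 37, 38, 39}


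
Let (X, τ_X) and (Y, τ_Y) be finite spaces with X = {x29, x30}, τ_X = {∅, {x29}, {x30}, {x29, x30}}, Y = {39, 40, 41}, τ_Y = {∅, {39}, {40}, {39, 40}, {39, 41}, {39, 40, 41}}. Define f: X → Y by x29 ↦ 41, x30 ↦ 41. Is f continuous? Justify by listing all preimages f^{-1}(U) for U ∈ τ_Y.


f IS continuous.

Compute f^{-1}(U) for each U ∈ τ_Y:
  U = ∅: f^{-1}(U) = ∅ ∈ τ_X ✓.
  U = {39}: f^{-1}(U) = ∅ ∈ τ_X ✓.
  U = {40}: f^{-1}(U) = ∅ ∈ τ_X ✓.
  U = {39, 40}: f^{-1}(U) = ∅ ∈ τ_X ✓.
  U = {39, 41}: f^{-1}(U) = {x29, x30} ∈ τ_X ✓.
  U = {39, 40, 41}: f^{-1}(U) = {x29, x30} ∈ τ_X ✓.
Every preimage lies in τ_X, so f IS continuous.


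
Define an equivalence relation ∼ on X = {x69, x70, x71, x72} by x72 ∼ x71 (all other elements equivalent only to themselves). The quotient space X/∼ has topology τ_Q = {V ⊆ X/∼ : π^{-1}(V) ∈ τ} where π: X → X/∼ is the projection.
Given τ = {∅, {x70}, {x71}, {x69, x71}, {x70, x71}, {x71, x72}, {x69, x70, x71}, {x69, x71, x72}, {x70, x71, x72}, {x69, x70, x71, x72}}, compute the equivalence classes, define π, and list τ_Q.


X/∼ = {[x69], [x70], [x71=x72]}; |τ_Q| = 6.

Equivalence classes: [x69], [x70], [x71=x72].
Quotient map π: X → X/∼ sends x69 ↦ [x69], x70 ↦ [x70], x71 ↦ [x71=x72], x72 ↦ [x71=x72].
For each subset V ⊆ X/∼, compute π^{-1}(V) ⊆ X and check whether π^{-1}(V) ∈ τ. V is open in τ_Q iff π^{-1}(V) ∈ τ.
  V = {}: π^{-1}(V) = ∅ ∈ τ ✓.
  V = {[x69]}: π^{-1}(V) = {x69} ∉ τ ✗.
  V = {[x70]}: π^{-1}(V) = {x70} ∈ τ ✓.
  V = {[x69], [x70]}: π^{-1}(V) = {x69, x70} ∉ τ ✗.
  V = {[x71=x72]}: π^{-1}(V) = {x71, x72} ∈ τ ✓.
  V = {[x69], [x71=x72]}: π^{-1}(V) = {x69, x71, x72} ∈ τ ✓.
  V = {[x70], [x71=x72]}: π^{-1}(V) = {x70, x71, x72} ∈ τ ✓.
  V = {[x69], [x70], [x71=x72]}: π^{-1}(V) = {x69, x70, x71, x72} ∈ τ ✓.
Open sets in the quotient: τ_Q = {{}, {[x70]}, {[x71=x72]}, {[x69], [x71=x72]}, {[x70], [x71=x72]}, {[x69], [x70], [x71=x72]}} (6 elements).


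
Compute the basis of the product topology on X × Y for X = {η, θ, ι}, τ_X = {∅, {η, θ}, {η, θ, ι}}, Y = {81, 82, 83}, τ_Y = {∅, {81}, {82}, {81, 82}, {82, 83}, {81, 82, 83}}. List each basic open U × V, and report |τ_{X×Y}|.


Basis B = {∅ × ∅, {η, θ} × {81}, {η, θ} × {82}, {η, θ, ι} × {81}, {η, θ, ι} × {82}, {η, θ} × {81, 82}, {η, θ} × {82, 83}, {η, θ} × {81, 82, 83}, {η, θ, ι} × {81, 82}, {η, θ, ι} × {82, 83}, {η, θ, ι} × {81, 82, 83}}; |τ_{X×Y}| = 18.

Enumerate products U × V with U ∈ τ_X, V ∈ τ_Y (deduplicated):
  ∅ × ∅ = {} (∅)
  {η, θ} × {81} = {(η,81), (θ,81)}
  {η, θ} × {82} = {(η,82), (θ,82)}
  {η, θ, ι} × {81} = {(η,81), (θ,81), (ι,81)}
  {η, θ, ι} × {82} = {(η,82), (θ,82), (ι,82)}
  {η, θ} × {81, 82} = {(η,81), (η,82), (θ,81), (θ,82)}
  {η, θ} × {82, 83} = {(η,82), (η,83), (θ,82), (θ,83)}
  {η, θ} × {81, 82, 83} = {(η,81), (η,82), (η,83), (θ,81), (θ,82), (θ,83)}
  {η, θ, ι} × {81, 82} = {(η,81), (η,82), (θ,81), (θ,82), (ι,81), (ι,82)}
  {η, θ, ι} × {82, 83} = {(η,82), (η,83), (θ,82), (θ,83), (ι,82), (ι,83)}
  {η, θ, ι} × {81, 82, 83} = {(η,81), (η,82), (η,83), (θ,81), (θ,82), (θ,83), (ι,81), (ι,82), (ι,83)}
These 11 distinct sets form the basis B.
Close under arbitrary unions to get τ_{X×Y}; counting gives |τ_{X×Y}| = 18.


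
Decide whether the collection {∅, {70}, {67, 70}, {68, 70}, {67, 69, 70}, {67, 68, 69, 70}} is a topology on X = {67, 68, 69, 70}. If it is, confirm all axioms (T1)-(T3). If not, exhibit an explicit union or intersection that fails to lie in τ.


τ is NOT a topology on X.

Axiom (T1): ∅ ∈ τ? Yes; X ∈ τ? Yes.
Axiom (T2/T3): check pairwise unions and intersections of members of τ.
Counterexample for (T2): {67, 70} ∪ {68, 70} = {67, 68, 70} ∉ τ. Therefore τ is NOT a topology.


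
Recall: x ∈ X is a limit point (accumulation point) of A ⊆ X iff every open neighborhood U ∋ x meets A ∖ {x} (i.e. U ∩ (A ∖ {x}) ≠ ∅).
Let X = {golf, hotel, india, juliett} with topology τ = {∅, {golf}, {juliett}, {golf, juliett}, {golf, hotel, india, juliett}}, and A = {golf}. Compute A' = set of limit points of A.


A' = {hotel, india}

For each x ∈ X, list the open sets U ∈ τ with x ∈ U, then check whether U ∩ (A ∖ {x}) ≠ ∅ for every such U.
  x = golf: open {golf} ∋ x has {golf} ∩ (A ∖ {golf}) = ∅, so x is NOT a limit point.
  x = hotel: opens ∋ x are {golf, hotel, india, juliett}; each meets A ∖ {hotel}, so x IS a limit point.
  x = india: opens ∋ x are {golf, hotel, india, juliett}; each meets A ∖ {india}, so x IS a limit point.
  x = juliett: open {juliett} ∋ x has {juliett} ∩ (A ∖ {juliett}) = ∅, so x is NOT a limit point.
Collecting: A' = {hotel, india}.


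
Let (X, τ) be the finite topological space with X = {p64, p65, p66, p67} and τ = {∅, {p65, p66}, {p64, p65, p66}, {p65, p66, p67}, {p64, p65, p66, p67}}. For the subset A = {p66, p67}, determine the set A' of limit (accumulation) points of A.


A' = {p64, p65, p67}

For each x ∈ X, list the open sets U ∈ τ with x ∈ U, then check whether U ∩ (A ∖ {x}) ≠ ∅ for every such U.
  x = p64: opens ∋ x are {p64, p65, p66}, {p64, p65, p66, p67}; each meets A ∖ {p64}, so x IS a limit point.
  x = p65: opens ∋ x are {p65, p66}, {p64, p65, p66}, {p65, p66, p67}, {p64, p65, p66, p67}; each meets A ∖ {p65}, so x IS a limit point.
  x = p66: open {p65, p66} ∋ x has {p65, p66} ∩ (A ∖ {p66}) = ∅, so x is NOT a limit point.
  x = p67: opens ∋ x are {p65, p66, p67}, {p64, p65, p66, p67}; each meets A ∖ {p67}, so x IS a limit point.
Collecting: A' = {p64, p65, p67}.


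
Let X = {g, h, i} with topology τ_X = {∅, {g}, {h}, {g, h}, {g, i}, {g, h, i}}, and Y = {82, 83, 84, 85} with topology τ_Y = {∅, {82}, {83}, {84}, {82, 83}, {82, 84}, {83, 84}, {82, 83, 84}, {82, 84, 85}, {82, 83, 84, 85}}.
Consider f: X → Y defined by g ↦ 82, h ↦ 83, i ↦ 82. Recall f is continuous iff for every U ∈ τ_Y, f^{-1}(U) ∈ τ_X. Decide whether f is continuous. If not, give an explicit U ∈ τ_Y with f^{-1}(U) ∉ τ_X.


f IS continuous.

Compute f^{-1}(U) for each U ∈ τ_Y:
  U = ∅: f^{-1}(U) = ∅ ∈ τ_X ✓.
  U = {82}: f^{-1}(U) = {g, i} ∈ τ_X ✓.
  U = {83}: f^{-1}(U) = {h} ∈ τ_X ✓.
  U = {84}: f^{-1}(U) = ∅ ∈ τ_X ✓.
  U = {82, 83}: f^{-1}(U) = {g, h, i} ∈ τ_X ✓.
  U = {82, 84}: f^{-1}(U) = {g, i} ∈ τ_X ✓.
  U = {83, 84}: f^{-1}(U) = {h} ∈ τ_X ✓.
  U = {82, 83, 84}: f^{-1}(U) = {g, h, i} ∈ τ_X ✓.
  U = {82, 84, 85}: f^{-1}(U) = {g, i} ∈ τ_X ✓.
  U = {82, 83, 84, 85}: f^{-1}(U) = {g, h, i} ∈ τ_X ✓.
Every preimage lies in τ_X, so f IS continuous.


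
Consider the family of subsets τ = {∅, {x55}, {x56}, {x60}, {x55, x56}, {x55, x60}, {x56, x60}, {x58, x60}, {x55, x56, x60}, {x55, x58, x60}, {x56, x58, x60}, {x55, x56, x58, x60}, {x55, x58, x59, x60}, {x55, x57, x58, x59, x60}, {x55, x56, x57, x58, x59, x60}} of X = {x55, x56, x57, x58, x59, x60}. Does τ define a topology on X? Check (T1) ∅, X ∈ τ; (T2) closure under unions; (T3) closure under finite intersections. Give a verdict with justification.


τ is NOT a topology on X.

Axiom (T1): ∅ ∈ τ? Yes; X ∈ τ? Yes.
Axiom (T2/T3): check pairwise unions and intersections of members of τ.
Counterexample for (T2): {x56} ∪ {x55, x58, x59, x60} = {x55, x56, x58, x59, x60} ∉ τ. Therefore τ is NOT a topology.


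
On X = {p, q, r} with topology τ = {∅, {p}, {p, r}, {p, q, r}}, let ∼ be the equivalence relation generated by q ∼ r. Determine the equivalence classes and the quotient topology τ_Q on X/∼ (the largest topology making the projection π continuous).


X/∼ = {[p], [q=r]}; |τ_Q| = 3.

Equivalence classes: [p], [q=r].
Quotient map π: X → X/∼ sends p ↦ [p], q ↦ [q=r], r ↦ [q=r].
For each subset V ⊆ X/∼, compute π^{-1}(V) ⊆ X and check whether π^{-1}(V) ∈ τ. V is open in τ_Q iff π^{-1}(V) ∈ τ.
  V = {}: π^{-1}(V) = ∅ ∈ τ ✓.
  V = {[p]}: π^{-1}(V) = {p} ∈ τ ✓.
  V = {[q=r]}: π^{-1}(V) = {q, r} ∉ τ ✗.
  V = {[p], [q=r]}: π^{-1}(V) = {p, q, r} ∈ τ ✓.
Open sets in the quotient: τ_Q = {{}, {[p]}, {[p], [q=r]}} (3 elements).


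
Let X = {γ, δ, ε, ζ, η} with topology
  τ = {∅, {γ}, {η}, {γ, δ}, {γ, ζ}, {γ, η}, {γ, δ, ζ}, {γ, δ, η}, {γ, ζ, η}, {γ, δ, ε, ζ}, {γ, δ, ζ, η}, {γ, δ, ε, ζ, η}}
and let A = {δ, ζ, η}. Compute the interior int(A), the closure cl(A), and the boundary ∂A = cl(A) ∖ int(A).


int(A) = {η}, cl(A) = {δ, ε, ζ, η}, ∂A = {δ, ε, ζ}.

Closed sets in (X, τ) are complements of opens:
  closed(X, τ) = {∅, {ε}, {η}, {δ, ε}, {ε, ζ}, {ε, η}, {δ, ε, ζ}, {δ, ε, η}, {ε, ζ, η}, {γ, δ, ε, ζ}, {δ, ε, ζ, η}, {γ, δ, ε, ζ, η}}.
int(A) = ⋃ {U ∈ τ : U ⊆ A}. Opens contained in A: ∅, {η}.
Taking the union of these: int(A) = {η}.
cl(A) = ⋂ {C closed : A ⊆ C}. Closed sets containing A: {δ, ε, ζ, η}, {γ, δ, ε, ζ, η}.
Intersecting these: cl(A) = {δ, ε, ζ, η}.
∂A = cl(A) ∖ int(A) = {δ, ε, ζ, η} ∖ {η} = {δ, ε, ζ}.


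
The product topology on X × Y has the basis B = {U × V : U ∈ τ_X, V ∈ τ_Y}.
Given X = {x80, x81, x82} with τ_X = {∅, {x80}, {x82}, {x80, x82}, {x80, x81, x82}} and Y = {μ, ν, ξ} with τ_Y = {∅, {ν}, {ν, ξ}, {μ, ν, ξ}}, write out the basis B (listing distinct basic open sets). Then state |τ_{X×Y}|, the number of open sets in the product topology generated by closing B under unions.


Basis B = {∅ × ∅, {x80} × {ν}, {x82} × {ν}, {x80} × {ν, ξ}, {x80, x82} × {ν}, {x82} × {ν, ξ}, {x80} × {μ, ν, ξ}, {x80, x81, x82} × {ν}, {x82} × {μ, ν, ξ}, {x80, x82} × {ν, ξ}, {x80, x82} × {μ, ν, ξ}, {x80, x81, x82} × {ν, ξ}, {x80, x81, x82} × {μ, ν, ξ}}; |τ_{X×Y}| = 30.

Enumerate products U × V with U ∈ τ_X, V ∈ τ_Y (deduplicated):
  ∅ × ∅ = {} (∅)
  {x80} × {ν} = {(x80,ν)}
  {x82} × {ν} = {(x82,ν)}
  {x80} × {ν, ξ} = {(x80,ν), (x80,ξ)}
  {x80, x82} × {ν} = {(x80,ν), (x82,ν)}
  {x82} × {ν, ξ} = {(x82,ν), (x82,ξ)}
  {x80} × {μ, ν, ξ} = {(x80,μ), (x80,ν), (x80,ξ)}
  {x80, x81, x82} × {ν} = {(x80,ν), (x81,ν), (x82,ν)}
  {x82} × {μ, ν, ξ} = {(x82,μ), (x82,ν), (x82,ξ)}
  {x80, x82} × {ν, ξ} = {(x80,ν), (x80,ξ), (x82,ν), (x82,ξ)}
  {x80, x82} × {μ, ν, ξ} = {(x80,μ), (x80,ν), (x80,ξ), (x82,μ), (x82,ν), (x82,ξ)}
  {x80, x81, x82} × {ν, ξ} = {(x80,ν), (x80,ξ), (x81,ν), (x81,ξ), (x82,ν), (x82,ξ)}
  {x80, x81, x82} × {μ, ν, ξ} = {(x80,μ), (x80,ν), (x80,ξ), (x81,μ), (x81,ν), (x81,ξ), (x82,μ), (x82,ν), (x82,ξ)}
These 13 distinct sets form the basis B.
Close under arbitrary unions to get τ_{X×Y}; counting gives |τ_{X×Y}| = 30.


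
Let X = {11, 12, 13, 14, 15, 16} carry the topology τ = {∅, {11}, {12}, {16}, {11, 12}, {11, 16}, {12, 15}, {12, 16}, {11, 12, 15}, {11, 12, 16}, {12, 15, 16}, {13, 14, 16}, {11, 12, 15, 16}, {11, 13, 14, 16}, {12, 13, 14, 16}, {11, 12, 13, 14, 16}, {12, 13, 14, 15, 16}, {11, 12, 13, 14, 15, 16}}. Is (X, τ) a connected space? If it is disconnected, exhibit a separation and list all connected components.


(X, τ) is disconnected; components = [{11}, {12, 15}, {13, 14, 16}].

Find clopen sets (U ∈ τ with X ∖ U ∈ τ):
  U = ∅, X ∖ U = {11, 12, 13, 14, 15, 16} — both open, so U is clopen.
  U = {11}, X ∖ U = {12, 13, 14, 15, 16} — both open, so U is clopen.
  U = {12, 15}, X ∖ U = {11, 13, 14, 16} — both open, so U is clopen.
  U = {11, 12, 15}, X ∖ U = {13, 14, 16} — both open, so U is clopen.
  U = {13, 14, 16}, X ∖ U = {11, 12, 15} — both open, so U is clopen.
  U = {11, 13, 14, 16}, X ∖ U = {12, 15} — both open, so U is clopen.
  U = {12, 13, 14, 15, 16}, X ∖ U = {11} — both open, so U is clopen.
  U = {11, 12, 13, 14, 15, 16}, X ∖ U = ∅ — both open, so U is clopen.
Nontrivial clopen(s) exist: e.g. {11}. So (X, τ) is disconnected.
Compute connected components by grouping points that agree on all clopens:
  component: {11}
  component: {12, 15}
  component: {13, 14, 16}


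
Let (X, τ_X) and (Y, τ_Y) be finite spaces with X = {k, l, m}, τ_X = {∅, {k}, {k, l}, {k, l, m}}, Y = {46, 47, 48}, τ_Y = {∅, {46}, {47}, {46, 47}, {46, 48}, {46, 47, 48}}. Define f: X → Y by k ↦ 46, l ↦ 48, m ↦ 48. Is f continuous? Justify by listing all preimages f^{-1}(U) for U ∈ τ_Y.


f IS continuous.

Compute f^{-1}(U) for each U ∈ τ_Y:
  U = ∅: f^{-1}(U) = ∅ ∈ τ_X ✓.
  U = {46}: f^{-1}(U) = {k} ∈ τ_X ✓.
  U = {47}: f^{-1}(U) = ∅ ∈ τ_X ✓.
  U = {46, 47}: f^{-1}(U) = {k} ∈ τ_X ✓.
  U = {46, 48}: f^{-1}(U) = {k, l, m} ∈ τ_X ✓.
  U = {46, 47, 48}: f^{-1}(U) = {k, l, m} ∈ τ_X ✓.
Every preimage lies in τ_X, so f IS continuous.


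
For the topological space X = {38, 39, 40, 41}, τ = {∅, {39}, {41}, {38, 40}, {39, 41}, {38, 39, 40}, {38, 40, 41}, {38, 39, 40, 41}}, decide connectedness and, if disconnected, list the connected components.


(X, τ) is disconnected; components = [{39}, {41}, {38, 40}].

Find clopen sets (U ∈ τ with X ∖ U ∈ τ):
  U = ∅, X ∖ U = {38, 39, 40, 41} — both open, so U is clopen.
  U = {39}, X ∖ U = {38, 40, 41} — both open, so U is clopen.
  U = {41}, X ∖ U = {38, 39, 40} — both open, so U is clopen.
  U = {38, 40}, X ∖ U = {39, 41} — both open, so U is clopen.
  U = {39, 41}, X ∖ U = {38, 40} — both open, so U is clopen.
  U = {38, 39, 40}, X ∖ U = {41} — both open, so U is clopen.
  U = {38, 40, 41}, X ∖ U = {39} — both open, so U is clopen.
  U = {38, 39, 40, 41}, X ∖ U = ∅ — both open, so U is clopen.
Nontrivial clopen(s) exist: e.g. {39, 41}. So (X, τ) is disconnected.
Compute connected components by grouping points that agree on all clopens:
  component: {39}
  component: {41}
  component: {38, 40}


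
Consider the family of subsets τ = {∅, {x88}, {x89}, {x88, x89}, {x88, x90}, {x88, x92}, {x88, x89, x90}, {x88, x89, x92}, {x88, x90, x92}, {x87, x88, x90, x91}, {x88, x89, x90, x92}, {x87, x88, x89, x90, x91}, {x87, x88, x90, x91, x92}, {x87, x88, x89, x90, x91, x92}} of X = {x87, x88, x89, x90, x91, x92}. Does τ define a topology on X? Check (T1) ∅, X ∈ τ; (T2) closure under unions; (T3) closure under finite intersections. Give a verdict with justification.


τ IS a topology on X.

Axiom (T1): ∅ ∈ τ? Yes; X ∈ τ? Yes.
Axiom (T2/T3): check pairwise unions and intersections of members of τ.
All pairwise intersections and unions checked — each lies in τ. Therefore τ satisfies (T1), (T2), (T3): it IS a topology on X.


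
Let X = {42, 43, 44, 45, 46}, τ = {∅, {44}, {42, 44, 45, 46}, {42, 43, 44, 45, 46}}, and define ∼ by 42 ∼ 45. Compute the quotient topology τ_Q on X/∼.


X/∼ = {[42=45], [43], [44], [46]}; |τ_Q| = 4.

Equivalence classes: [42=45], [43], [44], [46].
Quotient map π: X → X/∼ sends 42 ↦ [42=45], 43 ↦ [43], 44 ↦ [44], 45 ↦ [42=45], 46 ↦ [46].
For each subset V ⊆ X/∼, compute π^{-1}(V) ⊆ X and check whether π^{-1}(V) ∈ τ. V is open in τ_Q iff π^{-1}(V) ∈ τ.
  V = {}: π^{-1}(V) = ∅ ∈ τ ✓.
  V = {[42=45]}: π^{-1}(V) = {42, 45} ∉ τ ✗.
  V = {[43]}: π^{-1}(V) = {43} ∉ τ ✗.
  V = {[42=45], [43]}: π^{-1}(V) = {42, 43, 45} ∉ τ ✗.
  V = {[44]}: π^{-1}(V) = {44} ∈ τ ✓.
  V = {[42=45], [44]}: π^{-1}(V) = {42, 44, 45} ∉ τ ✗.
  V = {[43], [44]}: π^{-1}(V) = {43, 44} ∉ τ ✗.
  V = {[42=45], [43], [44]}: π^{-1}(V) = {42, 43, 44, 45} ∉ τ ✗.
  V = {[46]}: π^{-1}(V) = {46} ∉ τ ✗.
  V = {[42=45], [46]}: π^{-1}(V) = {42, 45, 46} ∉ τ ✗.
  V = {[43], [46]}: π^{-1}(V) = {43, 46} ∉ τ ✗.
  V = {[42=45], [43], [46]}: π^{-1}(V) = {42, 43, 45, 46} ∉ τ ✗.
  V = {[44], [46]}: π^{-1}(V) = {44, 46} ∉ τ ✗.
  V = {[42=45], [44], [46]}: π^{-1}(V) = {42, 44, 45, 46} ∈ τ ✓.
  V = {[43], [44], [46]}: π^{-1}(V) = {43, 44, 46} ∉ τ ✗.
  V = {[42=45], [43], [44], [46]}: π^{-1}(V) = {42, 43, 44, 45, 46} ∈ τ ✓.
Open sets in the quotient: τ_Q = {{}, {[44]}, {[42=45], [44], [46]}, {[42=45], [43], [44], [46]}} (4 elements).


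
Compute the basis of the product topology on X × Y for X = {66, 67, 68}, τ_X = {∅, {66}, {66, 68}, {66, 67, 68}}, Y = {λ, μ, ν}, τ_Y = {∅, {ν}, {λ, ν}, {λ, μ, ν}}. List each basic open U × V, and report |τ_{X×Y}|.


Basis B = {∅ × ∅, {66} × {ν}, {66} × {λ, ν}, {66, 68} × {ν}, {66} × {λ, μ, ν}, {66, 67, 68} × {ν}, {66, 68} × {λ, ν}, {66, 68} × {λ, μ, ν}, {66, 67, 68} × {λ, ν}, {66, 67, 68} × {λ, μ, ν}}; |τ_{X×Y}| = 20.

Enumerate products U × V with U ∈ τ_X, V ∈ τ_Y (deduplicated):
  ∅ × ∅ = {} (∅)
  {66} × {ν} = {(66,ν)}
  {66} × {λ, ν} = {(66,λ), (66,ν)}
  {66, 68} × {ν} = {(66,ν), (68,ν)}
  {66} × {λ, μ, ν} = {(66,λ), (66,μ), (66,ν)}
  {66, 67, 68} × {ν} = {(66,ν), (67,ν), (68,ν)}
  {66, 68} × {λ, ν} = {(66,λ), (66,ν), (68,λ), (68,ν)}
  {66, 68} × {λ, μ, ν} = {(66,λ), (66,μ), (66,ν), (68,λ), (68,μ), (68,ν)}
  {66, 67, 68} × {λ, ν} = {(66,λ), (66,ν), (67,λ), (67,ν), (68,λ), (68,ν)}
  {66, 67, 68} × {λ, μ, ν} = {(66,λ), (66,μ), (66,ν), (67,λ), (67,μ), (67,ν), (68,λ), (68,μ), (68,ν)}
These 10 distinct sets form the basis B.
Close under arbitrary unions to get τ_{X×Y}; counting gives |τ_{X×Y}| = 20.


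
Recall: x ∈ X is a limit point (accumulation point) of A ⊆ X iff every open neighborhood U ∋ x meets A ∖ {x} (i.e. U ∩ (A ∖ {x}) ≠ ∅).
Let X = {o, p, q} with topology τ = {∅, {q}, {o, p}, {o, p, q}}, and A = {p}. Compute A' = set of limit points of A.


A' = {o}

For each x ∈ X, list the open sets U ∈ τ with x ∈ U, then check whether U ∩ (A ∖ {x}) ≠ ∅ for every such U.
  x = o: opens ∋ x are {o, p}, {o, p, q}; each meets A ∖ {o}, so x IS a limit point.
  x = p: open {o, p} ∋ x has {o, p} ∩ (A ∖ {p}) = ∅, so x is NOT a limit point.
  x = q: open {q} ∋ x has {q} ∩ (A ∖ {q}) = ∅, so x is NOT a limit point.
Collecting: A' = {o}.


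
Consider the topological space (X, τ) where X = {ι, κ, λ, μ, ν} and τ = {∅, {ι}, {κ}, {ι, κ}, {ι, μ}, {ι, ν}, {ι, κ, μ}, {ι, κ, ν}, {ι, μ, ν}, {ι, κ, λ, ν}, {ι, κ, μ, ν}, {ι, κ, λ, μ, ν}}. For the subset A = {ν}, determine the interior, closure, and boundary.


int(A) = ∅, cl(A) = {λ, ν}, ∂A = {λ, ν}.

Closed sets in (X, τ) are complements of opens:
  closed(X, τ) = {∅, {λ}, {μ}, {κ, λ}, {λ, μ}, {λ, ν}, {κ, λ, μ}, {κ, λ, ν}, {λ, μ, ν}, {ι, λ, μ, ν}, {κ, λ, μ, ν}, {ι, κ, λ, μ, ν}}.
int(A) = ⋃ {U ∈ τ : U ⊆ A}. Opens contained in A: ∅.
Taking the union of these: int(A) = ∅.
cl(A) = ⋂ {C closed : A ⊆ C}. Closed sets containing A: {λ, ν}, {κ, λ, ν}, {λ, μ, ν}, {ι, λ, μ, ν}, {κ, λ, μ, ν}, {ι, κ, λ, μ, ν}.
Intersecting these: cl(A) = {λ, ν}.
∂A = cl(A) ∖ int(A) = {λ, ν} ∖ ∅ = {λ, ν}.


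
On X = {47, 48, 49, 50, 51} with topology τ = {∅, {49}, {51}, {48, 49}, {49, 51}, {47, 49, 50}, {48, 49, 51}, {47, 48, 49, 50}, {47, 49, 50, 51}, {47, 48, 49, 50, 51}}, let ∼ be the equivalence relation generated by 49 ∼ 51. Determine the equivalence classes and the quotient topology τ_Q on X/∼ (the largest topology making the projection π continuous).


X/∼ = {[47], [48], [49=51], [50]}; |τ_Q| = 5.

Equivalence classes: [47], [48], [49=51], [50].
Quotient map π: X → X/∼ sends 47 ↦ [47], 48 ↦ [48], 49 ↦ [49=51], 50 ↦ [50], 51 ↦ [49=51].
For each subset V ⊆ X/∼, compute π^{-1}(V) ⊆ X and check whether π^{-1}(V) ∈ τ. V is open in τ_Q iff π^{-1}(V) ∈ τ.
  V = {}: π^{-1}(V) = ∅ ∈ τ ✓.
  V = {[47]}: π^{-1}(V) = {47} ∉ τ ✗.
  V = {[48]}: π^{-1}(V) = {48} ∉ τ ✗.
  V = {[47], [48]}: π^{-1}(V) = {47, 48} ∉ τ ✗.
  V = {[49=51]}: π^{-1}(V) = {49, 51} ∈ τ ✓.
  V = {[47], [49=51]}: π^{-1}(V) = {47, 49, 51} ∉ τ ✗.
  V = {[48], [49=51]}: π^{-1}(V) = {48, 49, 51} ∈ τ ✓.
  V = {[47], [48], [49=51]}: π^{-1}(V) = {47, 48, 49, 51} ∉ τ ✗.
  V = {[50]}: π^{-1}(V) = {50} ∉ τ ✗.
  V = {[47], [50]}: π^{-1}(V) = {47, 50} ∉ τ ✗.
  V = {[48], [50]}: π^{-1}(V) = {48, 50} ∉ τ ✗.
  V = {[47], [48], [50]}: π^{-1}(V) = {47, 48, 50} ∉ τ ✗.
  V = {[49=51], [50]}: π^{-1}(V) = {49, 50, 51} ∉ τ ✗.
  V = {[47], [49=51], [50]}: π^{-1}(V) = {47, 49, 50, 51} ∈ τ ✓.
  V = {[48], [49=51], [50]}: π^{-1}(V) = {48, 49, 50, 51} ∉ τ ✗.
  V = {[47], [48], [49=51], [50]}: π^{-1}(V) = {47, 48, 49, 50, 51} ∈ τ ✓.
Open sets in the quotient: τ_Q = {{}, {[49=51]}, {[48], [49=51]}, {[47], [49=51], [50]}, {[47], [48], [49=51], [50]}} (5 elements).


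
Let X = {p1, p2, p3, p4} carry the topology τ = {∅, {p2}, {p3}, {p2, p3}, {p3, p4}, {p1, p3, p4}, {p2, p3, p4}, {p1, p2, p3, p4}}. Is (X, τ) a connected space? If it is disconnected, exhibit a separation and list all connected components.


(X, τ) is disconnected; components = [{p2}, {p1, p3, p4}].

Find clopen sets (U ∈ τ with X ∖ U ∈ τ):
  U = ∅, X ∖ U = {p1, p2, p3, p4} — both open, so U is clopen.
  U = {p2}, X ∖ U = {p1, p3, p4} — both open, so U is clopen.
  U = {p1, p3, p4}, X ∖ U = {p2} — both open, so U is clopen.
  U = {p1, p2, p3, p4}, X ∖ U = ∅ — both open, so U is clopen.
Nontrivial clopen(s) exist: e.g. {p2}. So (X, τ) is disconnected.
Compute connected components by grouping points that agree on all clopens:
  component: {p2}
  component: {p1, p3, p4}


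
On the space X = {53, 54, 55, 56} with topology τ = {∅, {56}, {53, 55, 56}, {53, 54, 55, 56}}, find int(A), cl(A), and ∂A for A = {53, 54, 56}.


int(A) = {56}, cl(A) = {53, 54, 55, 56}, ∂A = {53, 54, 55}.

Closed sets in (X, τ) are complements of opens:
  closed(X, τ) = {∅, {54}, {53, 54, 55}, {53, 54, 55, 56}}.
int(A) = ⋃ {U ∈ τ : U ⊆ A}. Opens contained in A: ∅, {56}.
Taking the union of these: int(A) = {56}.
cl(A) = ⋂ {C closed : A ⊆ C}. Closed sets containing A: {53, 54, 55, 56}.
Intersecting these: cl(A) = {53, 54, 55, 56}.
∂A = cl(A) ∖ int(A) = {53, 54, 55, 56} ∖ {56} = {53, 54, 55}.


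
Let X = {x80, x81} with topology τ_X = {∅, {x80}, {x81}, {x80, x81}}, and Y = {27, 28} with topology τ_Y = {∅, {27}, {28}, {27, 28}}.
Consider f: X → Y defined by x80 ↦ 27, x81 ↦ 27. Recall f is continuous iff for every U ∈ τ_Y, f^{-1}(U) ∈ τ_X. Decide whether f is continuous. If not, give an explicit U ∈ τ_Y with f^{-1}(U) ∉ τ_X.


f IS continuous.

Compute f^{-1}(U) for each U ∈ τ_Y:
  U = ∅: f^{-1}(U) = ∅ ∈ τ_X ✓.
  U = {27}: f^{-1}(U) = {x80, x81} ∈ τ_X ✓.
  U = {28}: f^{-1}(U) = ∅ ∈ τ_X ✓.
  U = {27, 28}: f^{-1}(U) = {x80, x81} ∈ τ_X ✓.
Every preimage lies in τ_X, so f IS continuous.


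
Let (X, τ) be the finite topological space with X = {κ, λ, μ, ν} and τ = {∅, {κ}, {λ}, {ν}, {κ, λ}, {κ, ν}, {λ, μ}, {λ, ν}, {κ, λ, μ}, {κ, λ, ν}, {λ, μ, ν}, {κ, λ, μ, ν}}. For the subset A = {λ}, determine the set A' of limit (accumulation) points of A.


A' = {μ}

For each x ∈ X, list the open sets U ∈ τ with x ∈ U, then check whether U ∩ (A ∖ {x}) ≠ ∅ for every such U.
  x = κ: open {κ} ∋ x has {κ} ∩ (A ∖ {κ}) = ∅, so x is NOT a limit point.
  x = λ: open {λ} ∋ x has {λ} ∩ (A ∖ {λ}) = ∅, so x is NOT a limit point.
  x = μ: opens ∋ x are {λ, μ}, {κ, λ, μ}, {λ, μ, ν}, {κ, λ, μ, ν}; each meets A ∖ {μ}, so x IS a limit point.
  x = ν: open {ν} ∋ x has {ν} ∩ (A ∖ {ν}) = ∅, so x is NOT a limit point.
Collecting: A' = {μ}.


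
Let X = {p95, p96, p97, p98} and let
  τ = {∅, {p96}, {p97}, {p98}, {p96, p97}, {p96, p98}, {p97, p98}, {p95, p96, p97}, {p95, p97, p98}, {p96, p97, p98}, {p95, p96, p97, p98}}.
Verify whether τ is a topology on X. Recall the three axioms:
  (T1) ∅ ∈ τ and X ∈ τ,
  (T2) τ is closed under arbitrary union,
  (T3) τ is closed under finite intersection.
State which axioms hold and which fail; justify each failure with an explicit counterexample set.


τ is NOT a topology on X.

Axiom (T1): ∅ ∈ τ? Yes; X ∈ τ? Yes.
Axiom (T2/T3): check pairwise unions and intersections of members of τ.
Counterexample for (T3): {p95, p96, p97} ∩ {p95, p97, p98} = {p95, p97} ∉ τ. Therefore τ is NOT a topology.


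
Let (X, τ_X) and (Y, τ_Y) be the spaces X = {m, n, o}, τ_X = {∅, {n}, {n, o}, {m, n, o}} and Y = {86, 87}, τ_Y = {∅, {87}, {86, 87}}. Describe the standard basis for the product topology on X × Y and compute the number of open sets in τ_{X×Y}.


Basis B = {∅ × ∅, {n} × {87}, {n} × {86, 87}, {n, o} × {87}, {m, n, o} × {87}, {n, o} × {86, 87}, {m, n, o} × {86, 87}}; |τ_{X×Y}| = 10.

Enumerate products U × V with U ∈ τ_X, V ∈ τ_Y (deduplicated):
  ∅ × ∅ = {} (∅)
  {n} × {87} = {(n,87)}
  {n} × {86, 87} = {(n,86), (n,87)}
  {n, o} × {87} = {(n,87), (o,87)}
  {m, n, o} × {87} = {(m,87), (n,87), (o,87)}
  {n, o} × {86, 87} = {(n,86), (n,87), (o,86), (o,87)}
  {m, n, o} × {86, 87} = {(m,86), (m,87), (n,86), (n,87), (o,86), (o,87)}
These 7 distinct sets form the basis B.
Close under arbitrary unions to get τ_{X×Y}; counting gives |τ_{X×Y}| = 10.


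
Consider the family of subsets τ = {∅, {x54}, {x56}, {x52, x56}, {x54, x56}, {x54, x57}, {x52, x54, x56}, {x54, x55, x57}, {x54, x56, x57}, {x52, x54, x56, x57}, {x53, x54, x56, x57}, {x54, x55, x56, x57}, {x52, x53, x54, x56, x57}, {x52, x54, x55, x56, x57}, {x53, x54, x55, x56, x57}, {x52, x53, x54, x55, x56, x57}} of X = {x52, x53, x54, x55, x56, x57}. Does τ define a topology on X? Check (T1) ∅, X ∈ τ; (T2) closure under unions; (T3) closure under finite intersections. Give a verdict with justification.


τ IS a topology on X.

Axiom (T1): ∅ ∈ τ? Yes; X ∈ τ? Yes.
Axiom (T2/T3): check pairwise unions and intersections of members of τ.
All pairwise intersections and unions checked — each lies in τ. Therefore τ satisfies (T1), (T2), (T3): it IS a topology on X.


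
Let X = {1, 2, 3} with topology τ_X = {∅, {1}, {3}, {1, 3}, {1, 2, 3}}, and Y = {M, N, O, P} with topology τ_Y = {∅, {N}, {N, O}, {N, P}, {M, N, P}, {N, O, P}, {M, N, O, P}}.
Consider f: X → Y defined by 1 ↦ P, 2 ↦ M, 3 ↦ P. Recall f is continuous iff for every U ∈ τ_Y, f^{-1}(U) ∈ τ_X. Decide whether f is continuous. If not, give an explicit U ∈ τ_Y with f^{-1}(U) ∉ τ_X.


f IS continuous.

Compute f^{-1}(U) for each U ∈ τ_Y:
  U = ∅: f^{-1}(U) = ∅ ∈ τ_X ✓.
  U = {N}: f^{-1}(U) = ∅ ∈ τ_X ✓.
  U = {N, O}: f^{-1}(U) = ∅ ∈ τ_X ✓.
  U = {N, P}: f^{-1}(U) = {1, 3} ∈ τ_X ✓.
  U = {M, N, P}: f^{-1}(U) = {1, 2, 3} ∈ τ_X ✓.
  U = {N, O, P}: f^{-1}(U) = {1, 3} ∈ τ_X ✓.
  U = {M, N, O, P}: f^{-1}(U) = {1, 2, 3} ∈ τ_X ✓.
Every preimage lies in τ_X, so f IS continuous.


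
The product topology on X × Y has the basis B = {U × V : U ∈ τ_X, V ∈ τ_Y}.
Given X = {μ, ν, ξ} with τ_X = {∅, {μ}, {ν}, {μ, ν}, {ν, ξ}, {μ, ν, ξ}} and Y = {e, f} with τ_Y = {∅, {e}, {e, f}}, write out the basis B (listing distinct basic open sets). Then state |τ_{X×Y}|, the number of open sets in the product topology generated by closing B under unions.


Basis B = {∅ × ∅, {μ} × {e}, {ν} × {e}, {μ} × {e, f}, {μ, ν} × {e}, {ν} × {e, f}, {ν, ξ} × {e}, {μ, ν, ξ} × {e}, {μ, ν} × {e, f}, {ν, ξ} × {e, f}, {μ, ν, ξ} × {e, f}}; |τ_{X×Y}| = 18.

Enumerate products U × V with U ∈ τ_X, V ∈ τ_Y (deduplicated):
  ∅ × ∅ = {} (∅)
  {μ} × {e} = {(μ,e)}
  {ν} × {e} = {(ν,e)}
  {μ} × {e, f} = {(μ,e), (μ,f)}
  {μ, ν} × {e} = {(μ,e), (ν,e)}
  {ν} × {e, f} = {(ν,e), (ν,f)}
  {ν, ξ} × {e} = {(ν,e), (ξ,e)}
  {μ, ν, ξ} × {e} = {(μ,e), (ν,e), (ξ,e)}
  {μ, ν} × {e, f} = {(μ,e), (μ,f), (ν,e), (ν,f)}
  {ν, ξ} × {e, f} = {(ν,e), (ν,f), (ξ,e), (ξ,f)}
  {μ, ν, ξ} × {e, f} = {(μ,e), (μ,f), (ν,e), (ν,f), (ξ,e), (ξ,f)}
These 11 distinct sets form the basis B.
Close under arbitrary unions to get τ_{X×Y}; counting gives |τ_{X×Y}| = 18.


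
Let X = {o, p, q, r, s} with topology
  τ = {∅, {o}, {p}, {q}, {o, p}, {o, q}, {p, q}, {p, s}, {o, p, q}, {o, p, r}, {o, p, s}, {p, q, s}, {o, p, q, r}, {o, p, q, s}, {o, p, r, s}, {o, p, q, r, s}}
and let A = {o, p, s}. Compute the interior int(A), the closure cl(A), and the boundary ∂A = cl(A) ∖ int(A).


int(A) = {o, p, s}, cl(A) = {o, p, r, s}, ∂A = {r}.

Closed sets in (X, τ) are complements of opens:
  closed(X, τ) = {∅, {q}, {r}, {s}, {o, r}, {q, r}, {q, s}, {r, s}, {o, q, r}, {o, r, s}, {p, r, s}, {q, r, s}, {o, p, r, s}, {o, q, r, s}, {p, q, r, s}, {o, p, q, r, s}}.
int(A) = ⋃ {U ∈ τ : U ⊆ A}. Opens contained in A: ∅, {o}, {p}, {o, p}, {p, s}, {o, p, s}.
Taking the union of these: int(A) = {o, p, s}.
cl(A) = ⋂ {C closed : A ⊆ C}. Closed sets containing A: {o, p, r, s}, {o, p, q, r, s}.
Intersecting these: cl(A) = {o, p, r, s}.
∂A = cl(A) ∖ int(A) = {o, p, r, s} ∖ {o, p, s} = {r}.


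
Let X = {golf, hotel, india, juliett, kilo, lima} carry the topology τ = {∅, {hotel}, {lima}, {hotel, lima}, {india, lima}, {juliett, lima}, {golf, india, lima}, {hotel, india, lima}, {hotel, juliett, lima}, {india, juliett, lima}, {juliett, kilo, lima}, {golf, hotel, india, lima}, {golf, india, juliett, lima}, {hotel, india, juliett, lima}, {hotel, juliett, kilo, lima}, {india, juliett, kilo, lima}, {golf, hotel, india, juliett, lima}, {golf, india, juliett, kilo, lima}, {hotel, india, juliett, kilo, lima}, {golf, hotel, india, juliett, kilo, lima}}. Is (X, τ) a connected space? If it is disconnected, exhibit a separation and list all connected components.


(X, τ) is disconnected; components = [{hotel}, {golf, india, juliett, kilo, lima}].

Find clopen sets (U ∈ τ with X ∖ U ∈ τ):
  U = ∅, X ∖ U = {golf, hotel, india, juliett, kilo, lima} — both open, so U is clopen.
  U = {hotel}, X ∖ U = {golf, india, juliett, kilo, lima} — both open, so U is clopen.
  U = {golf, india, juliett, kilo, lima}, X ∖ U = {hotel} — both open, so U is clopen.
  U = {golf, hotel, india, juliett, kilo, lima}, X ∖ U = ∅ — both open, so U is clopen.
Nontrivial clopen(s) exist: e.g. {hotel}. So (X, τ) is disconnected.
Compute connected components by grouping points that agree on all clopens:
  component: {hotel}
  component: {golf, india, juliett, kilo, lima}


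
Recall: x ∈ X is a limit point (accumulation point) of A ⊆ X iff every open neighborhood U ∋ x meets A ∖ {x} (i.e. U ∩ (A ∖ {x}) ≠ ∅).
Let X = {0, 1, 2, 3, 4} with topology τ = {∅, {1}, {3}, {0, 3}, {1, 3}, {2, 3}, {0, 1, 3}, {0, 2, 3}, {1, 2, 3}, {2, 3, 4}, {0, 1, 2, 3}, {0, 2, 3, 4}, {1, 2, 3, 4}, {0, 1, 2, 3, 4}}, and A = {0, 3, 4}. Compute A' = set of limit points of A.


A' = {0, 2, 4}

For each x ∈ X, list the open sets U ∈ τ with x ∈ U, then check whether U ∩ (A ∖ {x}) ≠ ∅ for every such U.
  x = 0: opens ∋ x are {0, 3}, {0, 1, 3}, {0, 2, 3}, {0, 1, 2, 3}, {0, 2, 3, 4}, {0, 1, 2, 3, 4}; each meets A ∖ {0}, so x IS a limit point.
  x = 1: open {1} ∋ x has {1} ∩ (A ∖ {1}) = ∅, so x is NOT a limit point.
  x = 2: opens ∋ x are {2, 3}, {0, 2, 3}, {1, 2, 3}, {2, 3, 4}, {0, 1, 2, 3}, {0, 2, 3, 4}, {1, 2, 3, 4}, {0, 1, 2, 3, 4}; each meets A ∖ {2}, so x IS a limit point.
  x = 3: open {3} ∋ x has {3} ∩ (A ∖ {3}) = ∅, so x is NOT a limit point.
  x = 4: opens ∋ x are {2, 3, 4}, {0, 2, 3, 4}, {1, 2, 3, 4}, {0, 1, 2, 3, 4}; each meets A ∖ {4}, so x IS a limit point.
Collecting: A' = {0, 2, 4}.


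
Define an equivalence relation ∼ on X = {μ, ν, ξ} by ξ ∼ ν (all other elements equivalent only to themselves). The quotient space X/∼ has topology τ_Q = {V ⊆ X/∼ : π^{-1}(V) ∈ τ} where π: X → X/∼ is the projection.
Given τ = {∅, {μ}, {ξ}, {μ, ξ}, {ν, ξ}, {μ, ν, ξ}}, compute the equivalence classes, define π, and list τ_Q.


X/∼ = {[μ], [ν=ξ]}; |τ_Q| = 4.

Equivalence classes: [μ], [ν=ξ].
Quotient map π: X → X/∼ sends μ ↦ [μ], ν ↦ [ν=ξ], ξ ↦ [ν=ξ].
For each subset V ⊆ X/∼, compute π^{-1}(V) ⊆ X and check whether π^{-1}(V) ∈ τ. V is open in τ_Q iff π^{-1}(V) ∈ τ.
  V = {}: π^{-1}(V) = ∅ ∈ τ ✓.
  V = {[μ]}: π^{-1}(V) = {μ} ∈ τ ✓.
  V = {[ν=ξ]}: π^{-1}(V) = {ν, ξ} ∈ τ ✓.
  V = {[μ], [ν=ξ]}: π^{-1}(V) = {μ, ν, ξ} ∈ τ ✓.
Open sets in the quotient: τ_Q = {{}, {[μ]}, {[ν=ξ]}, {[μ], [ν=ξ]}} (4 elements).


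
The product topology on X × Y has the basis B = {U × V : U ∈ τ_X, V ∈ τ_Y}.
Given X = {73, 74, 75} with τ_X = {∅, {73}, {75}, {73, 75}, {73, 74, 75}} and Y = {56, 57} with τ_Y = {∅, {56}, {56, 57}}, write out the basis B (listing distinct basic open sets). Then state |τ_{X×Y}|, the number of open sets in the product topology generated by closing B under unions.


Basis B = {∅ × ∅, {73} × {56}, {75} × {56}, {73} × {56, 57}, {73, 75} × {56}, {75} × {56, 57}, {73, 74, 75} × {56}, {73, 75} × {56, 57}, {73, 74, 75} × {56, 57}}; |τ_{X×Y}| = 14.

Enumerate products U × V with U ∈ τ_X, V ∈ τ_Y (deduplicated):
  ∅ × ∅ = {} (∅)
  {73} × {56} = {(73,56)}
  {75} × {56} = {(75,56)}
  {73} × {56, 57} = {(73,56), (73,57)}
  {73, 75} × {56} = {(73,56), (75,56)}
  {75} × {56, 57} = {(75,56), (75,57)}
  {73, 74, 75} × {56} = {(73,56), (74,56), (75,56)}
  {73, 75} × {56, 57} = {(73,56), (73,57), (75,56), (75,57)}
  {73, 74, 75} × {56, 57} = {(73,56), (73,57), (74,56), (74,57), (75,56), (75,57)}
These 9 distinct sets form the basis B.
Close under arbitrary unions to get τ_{X×Y}; counting gives |τ_{X×Y}| = 14.


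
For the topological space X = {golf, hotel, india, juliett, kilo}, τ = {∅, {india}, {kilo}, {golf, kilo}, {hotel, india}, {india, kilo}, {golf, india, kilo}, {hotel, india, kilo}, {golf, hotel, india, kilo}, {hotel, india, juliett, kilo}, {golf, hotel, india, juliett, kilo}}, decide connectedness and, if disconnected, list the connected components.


(X, τ) is connected.

Find clopen sets (U ∈ τ with X ∖ U ∈ τ):
  U = ∅, X ∖ U = {golf, hotel, india, juliett, kilo} — both open, so U is clopen.
  U = {golf, hotel, india, juliett, kilo}, X ∖ U = ∅ — both open, so U is clopen.
Only trivial clopens (∅ and X) exist, so (X, τ) is connected.
Compute connected components by grouping points that agree on all clopens:
  component: {golf, hotel, india, juliett, kilo}


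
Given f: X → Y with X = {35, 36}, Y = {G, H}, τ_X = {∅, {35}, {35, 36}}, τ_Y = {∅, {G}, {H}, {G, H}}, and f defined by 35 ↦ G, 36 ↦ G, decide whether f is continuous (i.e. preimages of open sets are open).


f IS continuous.

Compute f^{-1}(U) for each U ∈ τ_Y:
  U = ∅: f^{-1}(U) = ∅ ∈ τ_X ✓.
  U = {G}: f^{-1}(U) = {35, 36} ∈ τ_X ✓.
  U = {H}: f^{-1}(U) = ∅ ∈ τ_X ✓.
  U = {G, H}: f^{-1}(U) = {35, 36} ∈ τ_X ✓.
Every preimage lies in τ_X, so f IS continuous.


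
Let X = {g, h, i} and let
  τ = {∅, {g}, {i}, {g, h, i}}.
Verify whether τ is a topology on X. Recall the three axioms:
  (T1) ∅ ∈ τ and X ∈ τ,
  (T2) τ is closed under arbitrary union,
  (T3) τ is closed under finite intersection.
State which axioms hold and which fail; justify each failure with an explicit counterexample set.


τ is NOT a topology on X.

Axiom (T1): ∅ ∈ τ? Yes; X ∈ τ? Yes.
Axiom (T2/T3): check pairwise unions and intersections of members of τ.
Counterexample for (T2): {g} ∪ {i} = {g, i} ∉ τ. Therefore τ is NOT a topology.


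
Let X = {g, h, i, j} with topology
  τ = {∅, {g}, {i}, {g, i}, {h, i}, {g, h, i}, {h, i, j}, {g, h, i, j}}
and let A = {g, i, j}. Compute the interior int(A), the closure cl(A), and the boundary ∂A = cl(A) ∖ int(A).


int(A) = {g, i}, cl(A) = {g, h, i, j}, ∂A = {h, j}.

Closed sets in (X, τ) are complements of opens:
  closed(X, τ) = {∅, {g}, {j}, {g, j}, {h, j}, {g, h, j}, {h, i, j}, {g, h, i, j}}.
int(A) = ⋃ {U ∈ τ : U ⊆ A}. Opens contained in A: ∅, {g}, {i}, {g, i}.
Taking the union of these: int(A) = {g, i}.
cl(A) = ⋂ {C closed : A ⊆ C}. Closed sets containing A: {g, h, i, j}.
Intersecting these: cl(A) = {g, h, i, j}.
∂A = cl(A) ∖ int(A) = {g, h, i, j} ∖ {g, i} = {h, j}.


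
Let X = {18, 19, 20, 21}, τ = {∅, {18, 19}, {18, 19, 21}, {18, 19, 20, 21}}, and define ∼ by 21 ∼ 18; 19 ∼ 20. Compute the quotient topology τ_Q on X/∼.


X/∼ = {[18=21], [19=20]}; |τ_Q| = 2.

Equivalence classes: [18=21], [19=20].
Quotient map π: X → X/∼ sends 18 ↦ [18=21], 19 ↦ [19=20], 20 ↦ [19=20], 21 ↦ [18=21].
For each subset V ⊆ X/∼, compute π^{-1}(V) ⊆ X and check whether π^{-1}(V) ∈ τ. V is open in τ_Q iff π^{-1}(V) ∈ τ.
  V = {}: π^{-1}(V) = ∅ ∈ τ ✓.
  V = {[18=21]}: π^{-1}(V) = {18, 21} ∉ τ ✗.
  V = {[19=20]}: π^{-1}(V) = {19, 20} ∉ τ ✗.
  V = {[18=21], [19=20]}: π^{-1}(V) = {18, 19, 20, 21} ∈ τ ✓.
Open sets in the quotient: τ_Q = {{}, {[18=21], [19=20]}} (2 elements).


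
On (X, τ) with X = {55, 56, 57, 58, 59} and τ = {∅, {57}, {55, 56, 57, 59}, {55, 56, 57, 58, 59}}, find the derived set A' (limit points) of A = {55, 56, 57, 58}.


A' = {55, 56, 58, 59}

For each x ∈ X, list the open sets U ∈ τ with x ∈ U, then check whether U ∩ (A ∖ {x}) ≠ ∅ for every such U.
  x = 55: opens ∋ x are {55, 56, 57, 59}, {55, 56, 57, 58, 59}; each meets A ∖ {55}, so x IS a limit point.
  x = 56: opens ∋ x are {55, 56, 57, 59}, {55, 56, 57, 58, 59}; each meets A ∖ {56}, so x IS a limit point.
  x = 57: open {57} ∋ x has {57} ∩ (A ∖ {57}) = ∅, so x is NOT a limit point.
  x = 58: opens ∋ x are {55, 56, 57, 58, 59}; each meets A ∖ {58}, so x IS a limit point.
  x = 59: opens ∋ x are {55, 56, 57, 59}, {55, 56, 57, 58, 59}; each meets A ∖ {59}, so x IS a limit point.
Collecting: A' = {55, 56, 58, 59}.


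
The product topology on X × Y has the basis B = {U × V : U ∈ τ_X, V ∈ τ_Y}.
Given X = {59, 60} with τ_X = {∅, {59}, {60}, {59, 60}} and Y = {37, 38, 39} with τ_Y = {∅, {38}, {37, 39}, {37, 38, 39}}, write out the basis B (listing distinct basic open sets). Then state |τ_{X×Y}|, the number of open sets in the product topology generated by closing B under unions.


Basis B = {∅ × ∅, {59} × {38}, {60} × {38}, {59} × {37, 39}, {59, 60} × {38}, {60} × {37, 39}, {59} × {37, 38, 39}, {60} × {37, 38, 39}, {59, 60} × {37, 39}, {59, 60} × {37, 38, 39}}; |τ_{X×Y}| = 16.

Enumerate products U × V with U ∈ τ_X, V ∈ τ_Y (deduplicated):
  ∅ × ∅ = {} (∅)
  {59} × {38} = {(59,38)}
  {60} × {38} = {(60,38)}
  {59} × {37, 39} = {(59,37), (59,39)}
  {59, 60} × {38} = {(59,38), (60,38)}
  {60} × {37, 39} = {(60,37), (60,39)}
  {59} × {37, 38, 39} = {(59,37), (59,38), (59,39)}
  {60} × {37, 38, 39} = {(60,37), (60,38), (60,39)}
  {59, 60} × {37, 39} = {(59,37), (59,39), (60,37), (60,39)}
  {59, 60} × {37, 38, 39} = {(59,37), (59,38), (59,39), (60,37), (60,38), (60,39)}
These 10 distinct sets form the basis B.
Close under arbitrary unions to get τ_{X×Y}; counting gives |τ_{X×Y}| = 16.
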